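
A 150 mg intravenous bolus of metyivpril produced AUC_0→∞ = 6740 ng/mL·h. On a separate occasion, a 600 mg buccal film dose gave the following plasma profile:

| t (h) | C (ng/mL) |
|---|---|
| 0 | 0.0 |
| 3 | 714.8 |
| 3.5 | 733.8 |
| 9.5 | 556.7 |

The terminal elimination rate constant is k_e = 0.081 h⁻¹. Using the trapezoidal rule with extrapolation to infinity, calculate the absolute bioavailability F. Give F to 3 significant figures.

Trapezoidal AUC_0→9.5 (buccal film):
  [0→3]: (0.0+714.8)/2 × 3 = 1072.2
  [3→3.5]: (714.8+733.8)/2 × 0.5 = 362.15
  [3.5→9.5]: (733.8+556.7)/2 × 6 = 3871.5
  Sum = 5305.85 ng/mL·h
Tail: C_last/k_e = 556.7/0.081 = 6872.840
AUC_0→∞ (buccal film) = 5305.85 + 6872.840 = 12178.69 ng/mL·h
F = (AUC_ev/D_ev)/(AUC_iv/D_iv) = (12178.69/600)/(6740/150) = 20.2978/44.9333 = 0.4517

F = 0.452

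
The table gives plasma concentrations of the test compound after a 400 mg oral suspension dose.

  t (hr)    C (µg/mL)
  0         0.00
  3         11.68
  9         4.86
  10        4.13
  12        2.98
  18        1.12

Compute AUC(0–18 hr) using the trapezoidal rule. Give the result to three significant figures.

Trapezoidal AUC_0→18:
  [0→3]: (0.00+11.68)/2 × 3 = 17.52
  [3→9]: (11.68+4.86)/2 × 6 = 49.62
  [9→10]: (4.86+4.13)/2 × 1 = 4.495
  [10→12]: (4.13+2.98)/2 × 2 = 7.11
  [12→18]: (2.98+1.12)/2 × 6 = 12.3
  Sum = 91.045 µg/mL·hr

AUC = 91.0 µg/mL·hr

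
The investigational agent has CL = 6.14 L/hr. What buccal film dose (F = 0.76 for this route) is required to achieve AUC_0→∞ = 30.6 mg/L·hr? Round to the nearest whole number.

Dose = CL × AUC_0→∞ / F
     = 6.14 × 30.6 / 0.76 = 247.216 mg

Dose = 247 mg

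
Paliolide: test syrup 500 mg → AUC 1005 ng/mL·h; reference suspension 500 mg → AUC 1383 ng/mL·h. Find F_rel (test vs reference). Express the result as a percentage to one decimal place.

F_rel = (AUC_test/D_test) / (AUC_ref/D_ref)
      = (1005/500) / (1383/500)
      = 2.01 / 2.766 = 0.7267 = 72.67%

F_rel = 72.7%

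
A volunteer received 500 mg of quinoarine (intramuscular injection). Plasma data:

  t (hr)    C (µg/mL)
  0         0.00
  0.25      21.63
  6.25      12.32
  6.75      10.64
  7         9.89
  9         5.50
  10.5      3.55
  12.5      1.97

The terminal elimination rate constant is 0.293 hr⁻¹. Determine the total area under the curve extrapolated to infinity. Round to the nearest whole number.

AUC = 147 µg/mL·hr

Trapezoidal AUC_0→12.5:
  [0→0.25]: (0.00+21.63)/2 × 0.25 = 2.70375
  [0.25→6.25]: (21.63+12.32)/2 × 6 = 101.85
  [6.25→6.75]: (12.32+10.64)/2 × 0.5 = 5.74
  [6.75→7]: (10.64+9.89)/2 × 0.25 = 2.56625
  [7→9]: (9.89+5.50)/2 × 2 = 15.39
  [9→10.5]: (5.50+3.55)/2 × 1.5 = 6.7875
  [10.5→12.5]: (3.55+1.97)/2 × 2 = 5.52
  Sum = 140.5575 µg/mL·hr
Extrapolated tail: C_last / k_e = 1.97 / 0.293 = 6.724
AUC_0→∞ = 140.5575 + 6.724 = 147.2815 µg/mL·hr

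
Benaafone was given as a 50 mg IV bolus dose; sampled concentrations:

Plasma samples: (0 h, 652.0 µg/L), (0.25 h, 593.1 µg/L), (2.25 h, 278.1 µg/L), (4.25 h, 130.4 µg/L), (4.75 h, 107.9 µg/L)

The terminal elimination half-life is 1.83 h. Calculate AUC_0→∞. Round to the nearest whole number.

AUC = 1780 µg/L·h

Trapezoidal AUC_0→4.75:
  [0→0.25]: (652.0+593.1)/2 × 0.25 = 155.6375
  [0.25→2.25]: (593.1+278.1)/2 × 2 = 871.2
  [2.25→4.25]: (278.1+130.4)/2 × 2 = 408.5
  [4.25→4.75]: (130.4+107.9)/2 × 0.5 = 59.575
  Sum = 1494.9125 µg/L·h
k_e = ln2 / t½ = 0.693147 / 1.83 = 0.3788 h^-1
Extrapolated tail: C_last / k_e = 107.9 / 0.3788 = 284.847
AUC_0→∞ = 1494.9125 + 284.847 = 1779.7595 µg/L·h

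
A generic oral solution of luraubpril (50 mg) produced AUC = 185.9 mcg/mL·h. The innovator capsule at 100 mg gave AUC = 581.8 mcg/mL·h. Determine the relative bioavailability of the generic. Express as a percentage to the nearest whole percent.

F_rel = (AUC_test/D_test) / (AUC_ref/D_ref)
      = (185.9/50) / (581.8/100)
      = 3.718 / 5.818 = 0.6391 = 63.91%

F_rel = 64%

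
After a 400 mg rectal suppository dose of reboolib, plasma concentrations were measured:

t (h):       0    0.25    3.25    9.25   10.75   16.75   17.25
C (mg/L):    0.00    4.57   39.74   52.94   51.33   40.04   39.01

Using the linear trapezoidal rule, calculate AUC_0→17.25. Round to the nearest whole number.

AUC = 717 mg/L·h

Trapezoidal AUC_0→17.25:
  [0→0.25]: (0.00+4.57)/2 × 0.25 = 0.57125
  [0.25→3.25]: (4.57+39.74)/2 × 3 = 66.465
  [3.25→9.25]: (39.74+52.94)/2 × 6 = 278.04
  [9.25→10.75]: (52.94+51.33)/2 × 1.5 = 78.2025
  [10.75→16.75]: (51.33+40.04)/2 × 6 = 274.11
  [16.75→17.25]: (40.04+39.01)/2 × 0.5 = 19.7625
  Sum = 717.15125 mg/L·h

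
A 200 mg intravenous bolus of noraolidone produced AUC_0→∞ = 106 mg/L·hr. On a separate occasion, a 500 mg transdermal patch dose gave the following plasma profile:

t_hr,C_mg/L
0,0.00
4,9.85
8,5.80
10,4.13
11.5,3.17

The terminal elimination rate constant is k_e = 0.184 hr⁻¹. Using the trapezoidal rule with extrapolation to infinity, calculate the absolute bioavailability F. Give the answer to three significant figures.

F = 0.316

Trapezoidal AUC_0→11.5 (transdermal patch):
  [0→4]: (0.00+9.85)/2 × 4 = 19.7
  [4→8]: (9.85+5.80)/2 × 4 = 31.3
  [8→10]: (5.80+4.13)/2 × 2 = 9.93
  [10→11.5]: (4.13+3.17)/2 × 1.5 = 5.475
  Sum = 66.405 mg/L·hr
Tail: C_last/k_e = 3.17/0.184 = 17.228
AUC_0→∞ (transdermal patch) = 66.405 + 17.228 = 83.633 mg/L·hr
F = (AUC_ev/D_ev)/(AUC_iv/D_iv) = (83.633/500)/(106/200) = 0.167266/0.53 = 0.3156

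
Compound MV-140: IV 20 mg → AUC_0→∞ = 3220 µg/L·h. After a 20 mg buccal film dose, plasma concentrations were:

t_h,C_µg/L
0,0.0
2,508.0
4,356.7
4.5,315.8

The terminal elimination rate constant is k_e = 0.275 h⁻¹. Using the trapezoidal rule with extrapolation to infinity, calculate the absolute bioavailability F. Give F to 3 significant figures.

F = 0.835

Trapezoidal AUC_0→4.5 (buccal film):
  [0→2]: (0.0+508.0)/2 × 2 = 508.0
  [2→4]: (508.0+356.7)/2 × 2 = 864.7
  [4→4.5]: (356.7+315.8)/2 × 0.5 = 168.125
  Sum = 1540.825 µg/L·h
Tail: C_last/k_e = 315.8/0.275 = 1148.364
AUC_0→∞ (buccal film) = 1540.825 + 1148.364 = 2689.189 µg/L·h
F = (AUC_ev/D_ev)/(AUC_iv/D_iv) = (2689.189/20)/(3220/20) = 134.45945/161 = 0.8352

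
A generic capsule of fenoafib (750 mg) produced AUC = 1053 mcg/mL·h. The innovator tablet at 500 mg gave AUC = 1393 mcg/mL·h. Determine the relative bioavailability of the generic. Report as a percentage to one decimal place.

F_rel = 50.4%

F_rel = (AUC_test/D_test) / (AUC_ref/D_ref)
      = (1053/750) / (1393/500)
      = 1.404 / 2.786 = 0.5039 = 50.39%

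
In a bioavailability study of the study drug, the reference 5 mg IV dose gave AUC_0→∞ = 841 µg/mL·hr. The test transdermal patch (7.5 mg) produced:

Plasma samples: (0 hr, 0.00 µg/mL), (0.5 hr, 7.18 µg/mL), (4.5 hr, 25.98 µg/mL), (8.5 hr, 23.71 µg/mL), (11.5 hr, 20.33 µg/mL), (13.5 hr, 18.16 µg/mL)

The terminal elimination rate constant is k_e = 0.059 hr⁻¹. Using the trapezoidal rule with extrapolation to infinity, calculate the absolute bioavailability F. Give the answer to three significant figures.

F = 0.460

Trapezoidal AUC_0→13.5 (transdermal patch):
  [0→0.5]: (0.00+7.18)/2 × 0.5 = 1.795
  [0.5→4.5]: (7.18+25.98)/2 × 4 = 66.32
  [4.5→8.5]: (25.98+23.71)/2 × 4 = 99.38
  [8.5→11.5]: (23.71+20.33)/2 × 3 = 66.06
  [11.5→13.5]: (20.33+18.16)/2 × 2 = 38.49
  Sum = 272.045 µg/mL·hr
Tail: C_last/k_e = 18.16/0.059 = 307.797
AUC_0→∞ (transdermal patch) = 272.045 + 307.797 = 579.842 µg/mL·hr
F = (AUC_ev/D_ev)/(AUC_iv/D_iv) = (579.842/7.5)/(841/5) = 77.3123/168.2 = 0.4596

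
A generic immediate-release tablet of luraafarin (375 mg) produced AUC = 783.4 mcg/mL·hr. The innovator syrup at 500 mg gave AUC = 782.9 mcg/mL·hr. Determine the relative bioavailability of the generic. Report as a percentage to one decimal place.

F_rel = 133.4%

F_rel = (AUC_test/D_test) / (AUC_ref/D_ref)
      = (783.4/375) / (782.9/500)
      = 2.08907 / 1.5658 = 1.3342 = 133.42%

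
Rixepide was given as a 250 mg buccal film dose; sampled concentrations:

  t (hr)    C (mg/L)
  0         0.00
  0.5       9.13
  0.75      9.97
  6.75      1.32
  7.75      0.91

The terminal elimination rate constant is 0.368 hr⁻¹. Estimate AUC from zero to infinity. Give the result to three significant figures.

Trapezoidal AUC_0→7.75:
  [0→0.5]: (0.00+9.13)/2 × 0.5 = 2.2825
  [0.5→0.75]: (9.13+9.97)/2 × 0.25 = 2.3875
  [0.75→6.75]: (9.97+1.32)/2 × 6 = 33.87
  [6.75→7.75]: (1.32+0.91)/2 × 1 = 1.115
  Sum = 39.655 mg/L·hr
Extrapolated tail: C_last / k_e = 0.91 / 0.368 = 2.473
AUC_0→∞ = 39.655 + 2.473 = 42.128 mg/L·hr

AUC = 42.1 mg/L·hr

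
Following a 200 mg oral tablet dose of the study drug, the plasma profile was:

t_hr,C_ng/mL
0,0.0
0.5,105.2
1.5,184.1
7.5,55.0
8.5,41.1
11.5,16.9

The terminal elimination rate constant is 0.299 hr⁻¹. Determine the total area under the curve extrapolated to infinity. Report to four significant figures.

Trapezoidal AUC_0→11.5:
  [0→0.5]: (0.0+105.2)/2 × 0.5 = 26.3
  [0.5→1.5]: (105.2+184.1)/2 × 1 = 144.65
  [1.5→7.5]: (184.1+55.0)/2 × 6 = 717.3
  [7.5→8.5]: (55.0+41.1)/2 × 1 = 48.05
  [8.5→11.5]: (41.1+16.9)/2 × 3 = 87.0
  Sum = 1023.3 ng/mL·hr
Extrapolated tail: C_last / k_e = 16.9 / 0.299 = 56.522
AUC_0→∞ = 1023.3 + 56.522 = 1079.822 ng/mL·hr

AUC = 1080 ng/mL·hr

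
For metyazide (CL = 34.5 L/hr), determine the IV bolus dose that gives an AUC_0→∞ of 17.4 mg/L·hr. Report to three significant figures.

Dose_iv = CL × AUC_0→∞
     = 34.5 × 17.4 = 600.3 mg

Dose = 600 mg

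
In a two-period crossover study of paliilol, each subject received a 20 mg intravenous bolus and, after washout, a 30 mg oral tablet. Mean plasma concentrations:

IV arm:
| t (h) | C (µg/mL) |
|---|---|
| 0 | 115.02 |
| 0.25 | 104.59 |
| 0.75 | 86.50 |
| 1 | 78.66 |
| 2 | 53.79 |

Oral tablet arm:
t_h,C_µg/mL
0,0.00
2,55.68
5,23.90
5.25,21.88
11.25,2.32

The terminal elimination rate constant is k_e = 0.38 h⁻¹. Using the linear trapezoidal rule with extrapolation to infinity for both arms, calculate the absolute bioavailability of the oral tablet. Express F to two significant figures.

Trapezoidal AUC_0→2 (IV):
  [0→0.25]: (115.02+104.59)/2 × 0.25 = 27.45125
  [0.25→0.75]: (104.59+86.50)/2 × 0.5 = 47.7725
  [0.75→1]: (86.50+78.66)/2 × 0.25 = 20.645
  [1→2]: (78.66+53.79)/2 × 1 = 66.225
  Sum = 162.09375 µg/mL·h
IV tail: 53.79/0.38 = 141.553; AUC_iv,0→∞ = 162.09375 + 141.553 = 303.64675 µg/mL·h
Trapezoidal AUC_0→11.25 (oral tablet):
  [0→2]: (0.00+55.68)/2 × 2 = 55.68
  [2→5]: (55.68+23.90)/2 × 3 = 119.37
  [5→5.25]: (23.90+21.88)/2 × 0.25 = 5.7225
  [5.25→11.25]: (21.88+2.32)/2 × 6 = 72.6
  Sum = 253.3725 µg/mL·h
oral tablet tail: 2.32/0.38 = 6.105; AUC_ev,0→∞ = 253.3725 + 6.105 = 259.4775 µg/mL·h
F = (AUC_ev/D_ev)/(AUC_iv/D_iv) = (259.4775/30)/(303.64675/20) = 8.64925/15.1823 = 0.5697

F = 0.57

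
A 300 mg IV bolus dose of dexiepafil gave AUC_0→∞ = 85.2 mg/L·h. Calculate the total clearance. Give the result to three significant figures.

CL = Dose_iv / AUC_0→∞
   = 300 / 85.2 = 3.52113 L/h

CL = 3.52 L/h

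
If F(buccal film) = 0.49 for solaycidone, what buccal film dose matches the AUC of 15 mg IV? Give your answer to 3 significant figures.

D_buccal = 30.6 mg

For equal systemic exposure: F × D_ev = D_iv
D_ev = D_iv / F = 15 / 0.49 = 30.6122 mg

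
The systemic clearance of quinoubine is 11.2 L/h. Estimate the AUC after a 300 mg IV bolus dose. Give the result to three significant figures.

AUC = 26.8 mg/L·h

AUC_0→∞ = Dose_iv / CL
        = 300 / 11.2 = 26.7857 mg/L·h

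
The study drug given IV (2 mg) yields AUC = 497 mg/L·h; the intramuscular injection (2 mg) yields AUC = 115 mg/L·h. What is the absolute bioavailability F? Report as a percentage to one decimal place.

F = (AUC_ev / D_ev) / (AUC_iv / D_iv)
  = (115/2) / (497/2)
  = 57.5 / 248.5 = 0.2314
  = 23.14%

F = 23.1%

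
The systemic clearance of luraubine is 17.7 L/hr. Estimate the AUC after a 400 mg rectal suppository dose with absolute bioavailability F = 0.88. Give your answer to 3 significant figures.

AUC_0→∞ = F × Dose / CL
        = 0.88 × 400 / 17.7 = 19.887 mg/L·hr

AUC = 19.9 mg/L·hr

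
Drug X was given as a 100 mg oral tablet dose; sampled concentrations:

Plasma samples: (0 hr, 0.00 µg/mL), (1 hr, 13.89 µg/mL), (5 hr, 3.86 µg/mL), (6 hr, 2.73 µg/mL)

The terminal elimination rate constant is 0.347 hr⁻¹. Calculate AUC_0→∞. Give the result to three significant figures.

AUC = 53.6 µg/mL·hr

Trapezoidal AUC_0→6:
  [0→1]: (0.00+13.89)/2 × 1 = 6.945
  [1→5]: (13.89+3.86)/2 × 4 = 35.5
  [5→6]: (3.86+2.73)/2 × 1 = 3.295
  Sum = 45.74 µg/mL·hr
Extrapolated tail: C_last / k_e = 2.73 / 0.347 = 7.867
AUC_0→∞ = 45.74 + 7.867 = 53.607 µg/mL·hr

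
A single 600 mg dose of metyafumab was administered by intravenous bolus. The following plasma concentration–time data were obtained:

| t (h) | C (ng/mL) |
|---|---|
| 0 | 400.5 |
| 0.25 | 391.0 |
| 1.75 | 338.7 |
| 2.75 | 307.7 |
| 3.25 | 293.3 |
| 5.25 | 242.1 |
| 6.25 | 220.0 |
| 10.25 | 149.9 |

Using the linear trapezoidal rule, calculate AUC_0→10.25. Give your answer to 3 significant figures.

AUC = 2630 ng/mL·h

Trapezoidal AUC_0→10.25:
  [0→0.25]: (400.5+391.0)/2 × 0.25 = 98.9375
  [0.25→1.75]: (391.0+338.7)/2 × 1.5 = 547.275
  [1.75→2.75]: (338.7+307.7)/2 × 1 = 323.2
  [2.75→3.25]: (307.7+293.3)/2 × 0.5 = 150.25
  [3.25→5.25]: (293.3+242.1)/2 × 2 = 535.4
  [5.25→6.25]: (242.1+220.0)/2 × 1 = 231.05
  [6.25→10.25]: (220.0+149.9)/2 × 4 = 739.8
  Sum = 2625.9125 ng/mL·h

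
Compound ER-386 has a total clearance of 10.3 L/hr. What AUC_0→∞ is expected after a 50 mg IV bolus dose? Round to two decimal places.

AUC = 4.85 mg/L·hr

AUC_0→∞ = Dose_iv / CL
        = 50 / 10.3 = 4.85437 mg/L·hr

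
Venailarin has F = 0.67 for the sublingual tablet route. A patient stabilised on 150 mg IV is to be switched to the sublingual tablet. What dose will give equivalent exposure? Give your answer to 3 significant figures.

D_sublingual = 224 mg

For equal systemic exposure: F × D_ev = D_iv
D_ev = D_iv / F = 150 / 0.67 = 223.881 mg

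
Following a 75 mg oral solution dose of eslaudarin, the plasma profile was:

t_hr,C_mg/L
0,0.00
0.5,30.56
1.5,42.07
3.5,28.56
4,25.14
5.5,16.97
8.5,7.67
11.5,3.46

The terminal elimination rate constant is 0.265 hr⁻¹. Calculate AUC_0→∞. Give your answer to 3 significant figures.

Trapezoidal AUC_0→11.5:
  [0→0.5]: (0.00+30.56)/2 × 0.5 = 7.64
  [0.5→1.5]: (30.56+42.07)/2 × 1 = 36.315
  [1.5→3.5]: (42.07+28.56)/2 × 2 = 70.63
  [3.5→4]: (28.56+25.14)/2 × 0.5 = 13.425
  [4→5.5]: (25.14+16.97)/2 × 1.5 = 31.5825
  [5.5→8.5]: (16.97+7.67)/2 × 3 = 36.96
  [8.5→11.5]: (7.67+3.46)/2 × 3 = 16.695
  Sum = 213.2475 mg/L·hr
Extrapolated tail: C_last / k_e = 3.46 / 0.265 = 13.057
AUC_0→∞ = 213.2475 + 13.057 = 226.3045 mg/L·hr

AUC = 226 mg/L·hr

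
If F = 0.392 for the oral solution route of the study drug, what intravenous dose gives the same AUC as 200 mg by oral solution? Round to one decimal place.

Systemic exposure from an extravascular dose = F × D_ev, so the equivalent IV dose is F × D_ev.
D_iv = F × D_ev = 0.392 × 200 = 78.4 mg

D_iv = 78.4 mg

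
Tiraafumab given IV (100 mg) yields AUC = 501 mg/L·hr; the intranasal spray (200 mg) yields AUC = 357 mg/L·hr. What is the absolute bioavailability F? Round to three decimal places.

F = 0.356

F = (AUC_ev / D_ev) / (AUC_iv / D_iv)
  = (357/200) / (501/100)
  = 1.785 / 5.01 = 0.3563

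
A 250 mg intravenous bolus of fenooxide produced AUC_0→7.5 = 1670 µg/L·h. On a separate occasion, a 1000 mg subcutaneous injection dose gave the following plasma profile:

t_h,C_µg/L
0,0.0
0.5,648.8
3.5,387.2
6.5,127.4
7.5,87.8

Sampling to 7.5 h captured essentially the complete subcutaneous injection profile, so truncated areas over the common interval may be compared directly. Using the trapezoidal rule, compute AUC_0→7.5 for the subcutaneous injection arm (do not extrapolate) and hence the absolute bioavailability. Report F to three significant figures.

F = 0.389

Trapezoidal AUC_0→7.5 (subcutaneous injection):
  [0→0.5]: (0.0+648.8)/2 × 0.5 = 162.2
  [0.5→3.5]: (648.8+387.2)/2 × 3 = 1554.0
  [3.5→6.5]: (387.2+127.4)/2 × 3 = 771.9
  [6.5→7.5]: (127.4+87.8)/2 × 1 = 107.6
  Sum = 2595.7 µg/L·h
F = (AUC_ev/D_ev)/(AUC_iv/D_iv) = (2595.7/1000)/(1670/250) = 2.5957/6.68 = 0.3886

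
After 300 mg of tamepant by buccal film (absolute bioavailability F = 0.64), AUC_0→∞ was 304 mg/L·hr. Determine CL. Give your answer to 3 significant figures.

CL = 0.632 L/hr

CL = F × Dose / AUC_0→∞
   = 0.64 × 300 / 304 = 0.631579 L/hr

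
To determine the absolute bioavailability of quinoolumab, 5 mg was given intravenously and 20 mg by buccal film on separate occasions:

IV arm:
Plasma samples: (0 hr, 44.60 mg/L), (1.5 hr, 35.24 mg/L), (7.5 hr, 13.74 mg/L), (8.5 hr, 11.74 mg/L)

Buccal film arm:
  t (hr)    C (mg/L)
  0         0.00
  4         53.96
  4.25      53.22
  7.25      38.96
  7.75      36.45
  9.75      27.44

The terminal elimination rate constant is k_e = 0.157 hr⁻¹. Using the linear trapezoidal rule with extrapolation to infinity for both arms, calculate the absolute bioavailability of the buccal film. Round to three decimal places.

F = 0.439

Trapezoidal AUC_0→8.5 (IV):
  [0→1.5]: (44.60+35.24)/2 × 1.5 = 59.88
  [1.5→7.5]: (35.24+13.74)/2 × 6 = 146.94
  [7.5→8.5]: (13.74+11.74)/2 × 1 = 12.74
  Sum = 219.56 mg/L·hr
IV tail: 11.74/0.157 = 74.777; AUC_iv,0→∞ = 219.56 + 74.777 = 294.337 mg/L·hr
Trapezoidal AUC_0→9.75 (buccal film):
  [0→4]: (0.00+53.96)/2 × 4 = 107.92
  [4→4.25]: (53.96+53.22)/2 × 0.25 = 13.3975
  [4.25→7.25]: (53.22+38.96)/2 × 3 = 138.27
  [7.25→7.75]: (38.96+36.45)/2 × 0.5 = 18.8525
  [7.75→9.75]: (36.45+27.44)/2 × 2 = 63.89
  Sum = 342.33 mg/L·hr
buccal film tail: 27.44/0.157 = 174.777; AUC_ev,0→∞ = 342.33 + 174.777 = 517.107 mg/L·hr
F = (AUC_ev/D_ev)/(AUC_iv/D_iv) = (517.107/20)/(294.337/5) = 25.85535/58.8674 = 0.4392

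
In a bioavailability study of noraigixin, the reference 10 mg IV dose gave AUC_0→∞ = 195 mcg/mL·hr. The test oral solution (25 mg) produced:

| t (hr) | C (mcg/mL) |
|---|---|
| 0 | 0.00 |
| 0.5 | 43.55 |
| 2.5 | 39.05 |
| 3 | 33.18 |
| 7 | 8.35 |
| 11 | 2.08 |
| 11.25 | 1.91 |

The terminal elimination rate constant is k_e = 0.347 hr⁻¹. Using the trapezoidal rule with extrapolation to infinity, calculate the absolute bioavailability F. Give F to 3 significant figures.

F = 0.454

Trapezoidal AUC_0→11.25 (oral solution):
  [0→0.5]: (0.00+43.55)/2 × 0.5 = 10.8875
  [0.5→2.5]: (43.55+39.05)/2 × 2 = 82.6
  [2.5→3]: (39.05+33.18)/2 × 0.5 = 18.0575
  [3→7]: (33.18+8.35)/2 × 4 = 83.06
  [7→11]: (8.35+2.08)/2 × 4 = 20.86
  [11→11.25]: (2.08+1.91)/2 × 0.25 = 0.49875
  Sum = 215.96375 mcg/mL·hr
Tail: C_last/k_e = 1.91/0.347 = 5.504
AUC_0→∞ (oral solution) = 215.96375 + 5.504 = 221.46775 mcg/mL·hr
F = (AUC_ev/D_ev)/(AUC_iv/D_iv) = (221.46775/25)/(195/10) = 8.85871/19.5 = 0.4543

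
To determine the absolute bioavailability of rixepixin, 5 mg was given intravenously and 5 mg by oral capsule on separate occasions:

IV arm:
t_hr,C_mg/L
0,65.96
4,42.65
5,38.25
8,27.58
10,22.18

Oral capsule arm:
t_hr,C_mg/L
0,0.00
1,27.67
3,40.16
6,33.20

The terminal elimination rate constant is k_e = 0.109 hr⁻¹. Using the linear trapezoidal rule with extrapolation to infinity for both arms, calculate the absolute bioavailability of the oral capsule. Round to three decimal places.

Trapezoidal AUC_0→10 (IV):
  [0→4]: (65.96+42.65)/2 × 4 = 217.22
  [4→5]: (42.65+38.25)/2 × 1 = 40.45
  [5→8]: (38.25+27.58)/2 × 3 = 98.745
  [8→10]: (27.58+22.18)/2 × 2 = 49.76
  Sum = 406.175 mg/L·hr
IV tail: 22.18/0.109 = 203.486; AUC_iv,0→∞ = 406.175 + 203.486 = 609.661 mg/L·hr
Trapezoidal AUC_0→6 (oral capsule):
  [0→1]: (0.00+27.67)/2 × 1 = 13.835
  [1→3]: (27.67+40.16)/2 × 2 = 67.83
  [3→6]: (40.16+33.20)/2 × 3 = 110.04
  Sum = 191.705 mg/L·hr
oral capsule tail: 33.20/0.109 = 304.587; AUC_ev,0→∞ = 191.705 + 304.587 = 496.292 mg/L·hr
F = (AUC_ev/D_ev)/(AUC_iv/D_iv) = (496.292/5)/(609.661/5) = 99.2584/121.9322 = 0.8140

F = 0.814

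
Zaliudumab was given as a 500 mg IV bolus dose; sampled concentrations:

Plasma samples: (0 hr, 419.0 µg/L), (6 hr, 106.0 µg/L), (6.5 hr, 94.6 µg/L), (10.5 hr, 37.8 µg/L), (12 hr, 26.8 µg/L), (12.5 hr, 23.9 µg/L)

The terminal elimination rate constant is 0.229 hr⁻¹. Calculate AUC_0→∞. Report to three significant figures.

Trapezoidal AUC_0→12.5:
  [0→6]: (419.0+106.0)/2 × 6 = 1575.0
  [6→6.5]: (106.0+94.6)/2 × 0.5 = 50.15
  [6.5→10.5]: (94.6+37.8)/2 × 4 = 264.8
  [10.5→12]: (37.8+26.8)/2 × 1.5 = 48.45
  [12→12.5]: (26.8+23.9)/2 × 0.5 = 12.675
  Sum = 1951.075 µg/L·hr
Extrapolated tail: C_last / k_e = 23.9 / 0.229 = 104.367
AUC_0→∞ = 1951.075 + 104.367 = 2055.442 µg/L·hr

AUC = 2060 µg/L·hr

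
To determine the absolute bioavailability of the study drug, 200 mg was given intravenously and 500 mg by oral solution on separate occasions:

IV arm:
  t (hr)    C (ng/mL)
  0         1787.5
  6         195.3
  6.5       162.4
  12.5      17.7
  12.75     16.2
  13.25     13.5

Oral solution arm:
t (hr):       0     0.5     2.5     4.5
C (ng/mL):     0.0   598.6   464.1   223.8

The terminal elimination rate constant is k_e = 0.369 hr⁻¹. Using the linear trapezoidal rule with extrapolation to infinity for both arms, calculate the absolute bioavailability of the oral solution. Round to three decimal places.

Trapezoidal AUC_0→13.25 (IV):
  [0→6]: (1787.5+195.3)/2 × 6 = 5948.4
  [6→6.5]: (195.3+162.4)/2 × 0.5 = 89.425
  [6.5→12.5]: (162.4+17.7)/2 × 6 = 540.3
  [12.5→12.75]: (17.7+16.2)/2 × 0.25 = 4.2375
  [12.75→13.25]: (16.2+13.5)/2 × 0.5 = 7.425
  Sum = 6589.7875 ng/mL·hr
IV tail: 13.5/0.369 = 36.585; AUC_iv,0→∞ = 6589.7875 + 36.585 = 6626.3725 ng/mL·hr
Trapezoidal AUC_0→4.5 (oral solution):
  [0→0.5]: (0.0+598.6)/2 × 0.5 = 149.65
  [0.5→2.5]: (598.6+464.1)/2 × 2 = 1062.7
  [2.5→4.5]: (464.1+223.8)/2 × 2 = 687.9
  Sum = 1900.25 ng/mL·hr
oral solution tail: 223.8/0.369 = 606.504; AUC_ev,0→∞ = 1900.25 + 606.504 = 2506.754 ng/mL·hr
F = (AUC_ev/D_ev)/(AUC_iv/D_iv) = (2506.754/500)/(6626.3725/200) = 5.013508/33.1319 = 0.1513

F = 0.151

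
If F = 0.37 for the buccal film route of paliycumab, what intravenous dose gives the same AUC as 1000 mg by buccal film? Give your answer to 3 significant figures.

D_iv = 370 mg

Systemic exposure from an extravascular dose = F × D_ev, so the equivalent IV dose is F × D_ev.
D_iv = F × D_ev = 0.37 × 1000 = 370 mg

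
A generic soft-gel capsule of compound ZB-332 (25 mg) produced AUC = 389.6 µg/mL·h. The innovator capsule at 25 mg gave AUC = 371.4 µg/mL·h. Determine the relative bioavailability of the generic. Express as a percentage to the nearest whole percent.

F_rel = 105%

F_rel = (AUC_test/D_test) / (AUC_ref/D_ref)
      = (389.6/25) / (371.4/25)
      = 15.584 / 14.856 = 1.0490 = 104.90%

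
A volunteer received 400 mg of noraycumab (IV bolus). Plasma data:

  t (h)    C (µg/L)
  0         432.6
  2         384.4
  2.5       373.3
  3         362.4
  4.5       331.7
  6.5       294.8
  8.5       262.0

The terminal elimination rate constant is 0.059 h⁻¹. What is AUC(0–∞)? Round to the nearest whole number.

Trapezoidal AUC_0→8.5:
  [0→2]: (432.6+384.4)/2 × 2 = 817.0
  [2→2.5]: (384.4+373.3)/2 × 0.5 = 189.425
  [2.5→3]: (373.3+362.4)/2 × 0.5 = 183.925
  [3→4.5]: (362.4+331.7)/2 × 1.5 = 520.575
  [4.5→6.5]: (331.7+294.8)/2 × 2 = 626.5
  [6.5→8.5]: (294.8+262.0)/2 × 2 = 556.8
  Sum = 2894.225 µg/L·h
Extrapolated tail: C_last / k_e = 262.0 / 0.059 = 4440.678
AUC_0→∞ = 2894.225 + 4440.678 = 7334.903 µg/L·h

AUC = 7335 µg/L·h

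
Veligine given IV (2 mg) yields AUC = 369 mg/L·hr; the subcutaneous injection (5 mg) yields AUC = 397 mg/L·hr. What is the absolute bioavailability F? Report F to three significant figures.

F = (AUC_ev / D_ev) / (AUC_iv / D_iv)
  = (397/5) / (369/2)
  = 79.4 / 184.5 = 0.4304

F = 0.430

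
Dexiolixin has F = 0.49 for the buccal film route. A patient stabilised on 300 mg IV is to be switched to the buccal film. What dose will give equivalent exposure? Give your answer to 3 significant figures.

D_buccal = 612 mg

For equal systemic exposure: F × D_ev = D_iv
D_ev = D_iv / F = 300 / 0.49 = 612.245 mg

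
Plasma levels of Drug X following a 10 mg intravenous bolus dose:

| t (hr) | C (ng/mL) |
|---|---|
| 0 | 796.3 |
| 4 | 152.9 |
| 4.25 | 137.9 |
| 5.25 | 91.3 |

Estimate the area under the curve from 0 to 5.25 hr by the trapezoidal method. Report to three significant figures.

AUC = 2050 ng/mL·hr

Trapezoidal AUC_0→5.25:
  [0→4]: (796.3+152.9)/2 × 4 = 1898.4
  [4→4.25]: (152.9+137.9)/2 × 0.25 = 36.35
  [4.25→5.25]: (137.9+91.3)/2 × 1 = 114.6
  Sum = 2049.35 ng/mL·hr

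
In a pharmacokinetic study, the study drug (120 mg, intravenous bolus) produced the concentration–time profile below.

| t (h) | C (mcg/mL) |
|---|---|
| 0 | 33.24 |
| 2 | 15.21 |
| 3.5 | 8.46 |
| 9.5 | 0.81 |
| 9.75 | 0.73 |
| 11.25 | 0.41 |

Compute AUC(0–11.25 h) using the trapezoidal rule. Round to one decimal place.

Trapezoidal AUC_0→11.25:
  [0→2]: (33.24+15.21)/2 × 2 = 48.45
  [2→3.5]: (15.21+8.46)/2 × 1.5 = 17.7525
  [3.5→9.5]: (8.46+0.81)/2 × 6 = 27.81
  [9.5→9.75]: (0.81+0.73)/2 × 0.25 = 0.1925
  [9.75→11.25]: (0.73+0.41)/2 × 1.5 = 0.855
  Sum = 95.06 mcg/mL·h

AUC = 95.1 mcg/mL·h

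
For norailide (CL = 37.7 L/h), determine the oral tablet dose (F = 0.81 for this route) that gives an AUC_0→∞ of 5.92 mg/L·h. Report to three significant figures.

Dose = 276 mg

Dose = CL × AUC_0→∞ / F
     = 37.7 × 5.92 / 0.81 = 275.536 mg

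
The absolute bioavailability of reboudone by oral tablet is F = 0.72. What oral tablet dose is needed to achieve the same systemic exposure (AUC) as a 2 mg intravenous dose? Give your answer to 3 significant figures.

D_oral = 2.78 mg

For equal systemic exposure: F × D_ev = D_iv
D_ev = D_iv / F = 2 / 0.72 = 2.77778 mg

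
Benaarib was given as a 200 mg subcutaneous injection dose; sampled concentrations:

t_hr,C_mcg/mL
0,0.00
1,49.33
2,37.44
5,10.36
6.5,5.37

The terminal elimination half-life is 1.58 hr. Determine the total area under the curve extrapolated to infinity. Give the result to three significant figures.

Trapezoidal AUC_0→6.5:
  [0→1]: (0.00+49.33)/2 × 1 = 24.665
  [1→2]: (49.33+37.44)/2 × 1 = 43.385
  [2→5]: (37.44+10.36)/2 × 3 = 71.7
  [5→6.5]: (10.36+5.37)/2 × 1.5 = 11.7975
  Sum = 151.5475 mcg/mL·hr
k_e = ln2 / t½ = 0.693147 / 1.58 = 0.4387 hr^-1
Extrapolated tail: C_last / k_e = 5.37 / 0.4387 = 12.241
AUC_0→∞ = 151.5475 + 12.241 = 163.7885 mcg/mL·hr

AUC = 164 mcg/mL·hr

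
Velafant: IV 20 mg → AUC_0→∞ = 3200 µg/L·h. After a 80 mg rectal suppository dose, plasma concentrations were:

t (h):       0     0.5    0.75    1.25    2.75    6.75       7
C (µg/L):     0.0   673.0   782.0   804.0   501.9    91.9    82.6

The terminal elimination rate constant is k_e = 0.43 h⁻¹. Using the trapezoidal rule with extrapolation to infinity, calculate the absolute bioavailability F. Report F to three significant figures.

Trapezoidal AUC_0→7 (rectal suppository):
  [0→0.5]: (0.0+673.0)/2 × 0.5 = 168.25
  [0.5→0.75]: (673.0+782.0)/2 × 0.25 = 181.875
  [0.75→1.25]: (782.0+804.0)/2 × 0.5 = 396.5
  [1.25→2.75]: (804.0+501.9)/2 × 1.5 = 979.425
  [2.75→6.75]: (501.9+91.9)/2 × 4 = 1187.6
  [6.75→7]: (91.9+82.6)/2 × 0.25 = 21.8125
  Sum = 2935.4625 µg/L·h
Tail: C_last/k_e = 82.6/0.43 = 192.093
AUC_0→∞ (rectal suppository) = 2935.4625 + 192.093 = 3127.5555 µg/L·h
F = (AUC_ev/D_ev)/(AUC_iv/D_iv) = (3127.5555/80)/(3200/20) = 39.0944/160 = 0.2443

F = 0.244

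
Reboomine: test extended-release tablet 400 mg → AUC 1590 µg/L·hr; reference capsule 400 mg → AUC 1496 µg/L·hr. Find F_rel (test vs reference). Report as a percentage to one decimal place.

F_rel = (AUC_test/D_test) / (AUC_ref/D_ref)
      = (1590/400) / (1496/400)
      = 3.975 / 3.74 = 1.0628 = 106.28%

F_rel = 106.3%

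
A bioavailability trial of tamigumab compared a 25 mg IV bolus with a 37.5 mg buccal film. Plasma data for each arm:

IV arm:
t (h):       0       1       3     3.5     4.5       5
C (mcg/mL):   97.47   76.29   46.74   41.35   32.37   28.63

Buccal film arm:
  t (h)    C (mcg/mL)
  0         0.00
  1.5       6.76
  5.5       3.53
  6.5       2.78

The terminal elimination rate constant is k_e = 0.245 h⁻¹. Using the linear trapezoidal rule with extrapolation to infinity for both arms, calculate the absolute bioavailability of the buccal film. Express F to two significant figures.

Trapezoidal AUC_0→5 (IV):
  [0→1]: (97.47+76.29)/2 × 1 = 86.88
  [1→3]: (76.29+46.74)/2 × 2 = 123.03
  [3→3.5]: (46.74+41.35)/2 × 0.5 = 22.0225
  [3.5→4.5]: (41.35+32.37)/2 × 1 = 36.86
  [4.5→5]: (32.37+28.63)/2 × 0.5 = 15.25
  Sum = 284.0425 mcg/mL·h
IV tail: 28.63/0.245 = 116.857; AUC_iv,0→∞ = 284.0425 + 116.857 = 400.8995 mcg/mL·h
Trapezoidal AUC_0→6.5 (buccal film):
  [0→1.5]: (0.00+6.76)/2 × 1.5 = 5.07
  [1.5→5.5]: (6.76+3.53)/2 × 4 = 20.58
  [5.5→6.5]: (3.53+2.78)/2 × 1 = 3.155
  Sum = 28.805 mcg/mL·h
buccal film tail: 2.78/0.245 = 11.347; AUC_ev,0→∞ = 28.805 + 11.347 = 40.152 mcg/mL·h
F = (AUC_ev/D_ev)/(AUC_iv/D_iv) = (40.152/37.5)/(400.8995/25) = 1.07072/16.03598 = 0.0668

F = 0.067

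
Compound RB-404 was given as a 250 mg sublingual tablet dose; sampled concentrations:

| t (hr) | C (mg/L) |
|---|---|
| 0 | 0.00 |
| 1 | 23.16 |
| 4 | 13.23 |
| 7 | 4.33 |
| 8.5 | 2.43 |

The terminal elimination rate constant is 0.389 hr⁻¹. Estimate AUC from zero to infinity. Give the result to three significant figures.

Trapezoidal AUC_0→8.5:
  [0→1]: (0.00+23.16)/2 × 1 = 11.58
  [1→4]: (23.16+13.23)/2 × 3 = 54.585
  [4→7]: (13.23+4.33)/2 × 3 = 26.34
  [7→8.5]: (4.33+2.43)/2 × 1.5 = 5.07
  Sum = 97.575 mg/L·hr
Extrapolated tail: C_last / k_e = 2.43 / 0.389 = 6.247
AUC_0→∞ = 97.575 + 6.247 = 103.822 mg/L·hr

AUC = 104 mg/L·hr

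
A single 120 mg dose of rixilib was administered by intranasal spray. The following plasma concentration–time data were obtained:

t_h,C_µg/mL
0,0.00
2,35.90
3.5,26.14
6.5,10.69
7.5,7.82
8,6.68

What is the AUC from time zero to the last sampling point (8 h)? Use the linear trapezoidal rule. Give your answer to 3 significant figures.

Trapezoidal AUC_0→8:
  [0→2]: (0.00+35.90)/2 × 2 = 35.9
  [2→3.5]: (35.90+26.14)/2 × 1.5 = 46.53
  [3.5→6.5]: (26.14+10.69)/2 × 3 = 55.245
  [6.5→7.5]: (10.69+7.82)/2 × 1 = 9.255
  [7.5→8]: (7.82+6.68)/2 × 0.5 = 3.625
  Sum = 150.555 µg/mL·h

AUC = 151 µg/mL·h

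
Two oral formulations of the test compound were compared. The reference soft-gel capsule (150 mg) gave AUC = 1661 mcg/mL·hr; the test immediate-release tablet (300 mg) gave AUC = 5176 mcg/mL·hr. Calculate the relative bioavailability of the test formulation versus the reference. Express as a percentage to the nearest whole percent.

F_rel = (AUC_test/D_test) / (AUC_ref/D_ref)
      = (5176/300) / (1661/150)
      = 17.2533 / 11.0733 = 1.5581 = 155.81%

F_rel = 156%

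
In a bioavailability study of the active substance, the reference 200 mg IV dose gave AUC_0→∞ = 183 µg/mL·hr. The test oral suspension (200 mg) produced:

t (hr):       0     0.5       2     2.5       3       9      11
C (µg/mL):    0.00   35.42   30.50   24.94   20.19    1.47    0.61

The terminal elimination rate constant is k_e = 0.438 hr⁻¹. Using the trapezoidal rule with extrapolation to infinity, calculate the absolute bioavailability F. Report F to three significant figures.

F = 0.830

Trapezoidal AUC_0→11 (oral suspension):
  [0→0.5]: (0.00+35.42)/2 × 0.5 = 8.855
  [0.5→2]: (35.42+30.50)/2 × 1.5 = 49.44
  [2→2.5]: (30.50+24.94)/2 × 0.5 = 13.86
  [2.5→3]: (24.94+20.19)/2 × 0.5 = 11.2825
  [3→9]: (20.19+1.47)/2 × 6 = 64.98
  [9→11]: (1.47+0.61)/2 × 2 = 2.08
  Sum = 150.4975 µg/mL·hr
Tail: C_last/k_e = 0.61/0.438 = 1.393
AUC_0→∞ (oral suspension) = 150.4975 + 1.393 = 151.8905 µg/mL·hr
F = (AUC_ev/D_ev)/(AUC_iv/D_iv) = (151.8905/200)/(183/200) = 0.7594525/0.915 = 0.8300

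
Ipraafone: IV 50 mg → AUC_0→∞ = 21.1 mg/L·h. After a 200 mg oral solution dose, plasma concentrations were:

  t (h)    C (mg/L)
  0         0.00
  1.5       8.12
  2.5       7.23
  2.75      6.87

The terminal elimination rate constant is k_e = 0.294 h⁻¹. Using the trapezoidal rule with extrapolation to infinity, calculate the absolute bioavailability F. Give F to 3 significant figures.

F = 0.461

Trapezoidal AUC_0→2.75 (oral solution):
  [0→1.5]: (0.00+8.12)/2 × 1.5 = 6.09
  [1.5→2.5]: (8.12+7.23)/2 × 1 = 7.675
  [2.5→2.75]: (7.23+6.87)/2 × 0.25 = 1.7625
  Sum = 15.5275 mg/L·h
Tail: C_last/k_e = 6.87/0.294 = 23.367
AUC_0→∞ (oral solution) = 15.5275 + 23.367 = 38.8945 mg/L·h
F = (AUC_ev/D_ev)/(AUC_iv/D_iv) = (38.8945/200)/(21.1/50) = 0.1944725/0.422 = 0.4608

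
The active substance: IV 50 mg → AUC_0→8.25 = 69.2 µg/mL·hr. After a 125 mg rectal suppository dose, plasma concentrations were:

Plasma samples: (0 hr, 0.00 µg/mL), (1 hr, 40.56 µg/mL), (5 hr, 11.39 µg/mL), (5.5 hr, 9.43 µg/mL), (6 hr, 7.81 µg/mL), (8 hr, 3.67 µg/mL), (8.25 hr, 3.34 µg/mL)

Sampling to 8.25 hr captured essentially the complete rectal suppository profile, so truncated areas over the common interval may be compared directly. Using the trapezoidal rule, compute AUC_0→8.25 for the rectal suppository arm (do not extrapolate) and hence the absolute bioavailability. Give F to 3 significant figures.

F = 0.844

Trapezoidal AUC_0→8.25 (rectal suppository):
  [0→1]: (0.00+40.56)/2 × 1 = 20.28
  [1→5]: (40.56+11.39)/2 × 4 = 103.9
  [5→5.5]: (11.39+9.43)/2 × 0.5 = 5.205
  [5.5→6]: (9.43+7.81)/2 × 0.5 = 4.31
  [6→8]: (7.81+3.67)/2 × 2 = 11.48
  [8→8.25]: (3.67+3.34)/2 × 0.25 = 0.87625
  Sum = 146.05125 µg/mL·hr
F = (AUC_ev/D_ev)/(AUC_iv/D_iv) = (146.05125/125)/(69.2/50) = 1.16841/1.384 = 0.8442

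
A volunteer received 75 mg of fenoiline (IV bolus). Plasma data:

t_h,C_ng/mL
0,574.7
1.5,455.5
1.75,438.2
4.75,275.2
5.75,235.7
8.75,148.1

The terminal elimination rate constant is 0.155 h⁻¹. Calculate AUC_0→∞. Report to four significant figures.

Trapezoidal AUC_0→8.75:
  [0→1.5]: (574.7+455.5)/2 × 1.5 = 772.65
  [1.5→1.75]: (455.5+438.2)/2 × 0.25 = 111.7125
  [1.75→4.75]: (438.2+275.2)/2 × 3 = 1070.1
  [4.75→5.75]: (275.2+235.7)/2 × 1 = 255.45
  [5.75→8.75]: (235.7+148.1)/2 × 3 = 575.7
  Sum = 2785.6125 ng/mL·h
Extrapolated tail: C_last / k_e = 148.1 / 0.155 = 955.484
AUC_0→∞ = 2785.6125 + 955.484 = 3741.0965 ng/mL·h

AUC = 3741 ng/mL·h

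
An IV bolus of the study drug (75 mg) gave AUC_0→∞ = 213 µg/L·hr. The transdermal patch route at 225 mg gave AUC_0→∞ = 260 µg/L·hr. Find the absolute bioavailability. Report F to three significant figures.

F = 0.407

F = (AUC_ev / D_ev) / (AUC_iv / D_iv)
  = (260/225) / (213/75)
  = 1.15556 / 2.84 = 0.4069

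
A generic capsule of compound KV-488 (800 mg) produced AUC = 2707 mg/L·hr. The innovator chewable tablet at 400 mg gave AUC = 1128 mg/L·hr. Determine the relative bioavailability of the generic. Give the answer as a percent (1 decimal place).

F_rel = (AUC_test/D_test) / (AUC_ref/D_ref)
      = (2707/800) / (1128/400)
      = 3.38375 / 2.82 = 1.1999 = 119.99%

F_rel = 120.0%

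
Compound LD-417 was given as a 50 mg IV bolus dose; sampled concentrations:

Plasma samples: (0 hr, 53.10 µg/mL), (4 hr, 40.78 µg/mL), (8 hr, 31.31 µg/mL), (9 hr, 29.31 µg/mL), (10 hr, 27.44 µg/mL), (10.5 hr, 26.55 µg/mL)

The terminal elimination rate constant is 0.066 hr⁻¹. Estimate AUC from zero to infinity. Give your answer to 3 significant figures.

AUC = 806 µg/mL·hr

Trapezoidal AUC_0→10.5:
  [0→4]: (53.10+40.78)/2 × 4 = 187.76
  [4→8]: (40.78+31.31)/2 × 4 = 144.18
  [8→9]: (31.31+29.31)/2 × 1 = 30.31
  [9→10]: (29.31+27.44)/2 × 1 = 28.375
  [10→10.5]: (27.44+26.55)/2 × 0.5 = 13.4975
  Sum = 404.1225 µg/mL·hr
Extrapolated tail: C_last / k_e = 26.55 / 0.066 = 402.273
AUC_0→∞ = 404.1225 + 402.273 = 806.3955 µg/mL·hr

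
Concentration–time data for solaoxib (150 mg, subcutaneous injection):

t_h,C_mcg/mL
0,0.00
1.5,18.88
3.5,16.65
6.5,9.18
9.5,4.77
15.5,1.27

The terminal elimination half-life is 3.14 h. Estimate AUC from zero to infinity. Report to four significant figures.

AUC = 133.2 mcg/mL·h

Trapezoidal AUC_0→15.5:
  [0→1.5]: (0.00+18.88)/2 × 1.5 = 14.16
  [1.5→3.5]: (18.88+16.65)/2 × 2 = 35.53
  [3.5→6.5]: (16.65+9.18)/2 × 3 = 38.745
  [6.5→9.5]: (9.18+4.77)/2 × 3 = 20.925
  [9.5→15.5]: (4.77+1.27)/2 × 6 = 18.12
  Sum = 127.48 mcg/mL·h
k_e = ln2 / t½ = 0.693147 / 3.14 = 0.2207 h^-1
Extrapolated tail: C_last / k_e = 1.27 / 0.2207 = 5.754
AUC_0→∞ = 127.48 + 5.754 = 133.234 mcg/mL·h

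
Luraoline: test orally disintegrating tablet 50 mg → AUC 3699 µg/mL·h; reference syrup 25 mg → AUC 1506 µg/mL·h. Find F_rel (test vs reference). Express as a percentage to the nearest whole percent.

F_rel = (AUC_test/D_test) / (AUC_ref/D_ref)
      = (3699/50) / (1506/25)
      = 73.98 / 60.24 = 1.2281 = 122.81%

F_rel = 123%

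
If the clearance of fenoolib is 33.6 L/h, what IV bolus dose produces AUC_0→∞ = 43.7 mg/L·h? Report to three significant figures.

Dose_iv = CL × AUC_0→∞
     = 33.6 × 43.7 = 1468.32 mg

Dose = 1470 mg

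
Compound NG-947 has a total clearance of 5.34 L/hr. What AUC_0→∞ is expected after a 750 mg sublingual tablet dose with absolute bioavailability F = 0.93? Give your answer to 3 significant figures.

AUC = 131 mg/L·hr

AUC_0→∞ = F × Dose / CL
        = 0.93 × 750 / 5.34 = 130.618 mg/L·hr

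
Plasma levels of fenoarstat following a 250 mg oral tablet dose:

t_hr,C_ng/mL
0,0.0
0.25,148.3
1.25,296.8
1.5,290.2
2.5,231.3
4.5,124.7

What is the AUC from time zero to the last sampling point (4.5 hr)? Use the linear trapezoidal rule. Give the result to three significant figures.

AUC = 931 ng/mL·hr

Trapezoidal AUC_0→4.5:
  [0→0.25]: (0.0+148.3)/2 × 0.25 = 18.5375
  [0.25→1.25]: (148.3+296.8)/2 × 1 = 222.55
  [1.25→1.5]: (296.8+290.2)/2 × 0.25 = 73.375
  [1.5→2.5]: (290.2+231.3)/2 × 1 = 260.75
  [2.5→4.5]: (231.3+124.7)/2 × 2 = 356.0
  Sum = 931.2125 ng/mL·hr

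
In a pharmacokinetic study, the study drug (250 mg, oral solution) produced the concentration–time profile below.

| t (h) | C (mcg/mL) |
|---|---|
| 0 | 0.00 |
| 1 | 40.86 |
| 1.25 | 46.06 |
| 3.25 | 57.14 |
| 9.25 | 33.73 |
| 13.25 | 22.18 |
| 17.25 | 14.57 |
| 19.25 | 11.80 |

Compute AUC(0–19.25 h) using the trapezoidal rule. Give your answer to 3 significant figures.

AUC = 619 mcg/mL·h

Trapezoidal AUC_0→19.25:
  [0→1]: (0.00+40.86)/2 × 1 = 20.43
  [1→1.25]: (40.86+46.06)/2 × 0.25 = 10.865
  [1.25→3.25]: (46.06+57.14)/2 × 2 = 103.2
  [3.25→9.25]: (57.14+33.73)/2 × 6 = 272.61
  [9.25→13.25]: (33.73+22.18)/2 × 4 = 111.82
  [13.25→17.25]: (22.18+14.57)/2 × 4 = 73.5
  [17.25→19.25]: (14.57+11.80)/2 × 2 = 26.37
  Sum = 618.795 mcg/mL·h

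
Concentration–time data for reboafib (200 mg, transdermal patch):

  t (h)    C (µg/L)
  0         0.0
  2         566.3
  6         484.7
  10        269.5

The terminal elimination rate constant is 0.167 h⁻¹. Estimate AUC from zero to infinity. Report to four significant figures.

Trapezoidal AUC_0→10:
  [0→2]: (0.0+566.3)/2 × 2 = 566.3
  [2→6]: (566.3+484.7)/2 × 4 = 2102.0
  [6→10]: (484.7+269.5)/2 × 4 = 1508.4
  Sum = 4176.7 µg/L·h
Extrapolated tail: C_last / k_e = 269.5 / 0.167 = 1613.772
AUC_0→∞ = 4176.7 + 1613.772 = 5790.472 µg/L·h

AUC = 5790 µg/L·h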